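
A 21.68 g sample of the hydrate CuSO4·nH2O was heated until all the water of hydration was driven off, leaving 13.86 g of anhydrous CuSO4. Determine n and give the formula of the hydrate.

CuSO4·5H2O

Mass of water lost = 21.68 − 13.86 = 7.82 g → 7.82 / 18.02 = 0.434 mol H2O
Molar mass of CuSO4 = 159.62 g/mol → mol CuSO4 = 13.86 / 159.62 = 0.08683
n = 0.434 / 0.08683 = 5.00 ≈ 5 → CuSO4·5H2O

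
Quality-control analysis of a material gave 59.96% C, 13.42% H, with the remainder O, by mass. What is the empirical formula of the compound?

C3H8O

Assume 100 g: 59.96 g C, 13.42 g H, 26.62 g O.
n(C) = 59.96/12.01 = 4.993, n(H) = 13.42/1.008 = 13.31, n(O) = 26.62/16.00 = 1.664
Smallest is O at 1.664 mol; normalising gives C 3.001, H 8.002, O 1.000
→ C3H8O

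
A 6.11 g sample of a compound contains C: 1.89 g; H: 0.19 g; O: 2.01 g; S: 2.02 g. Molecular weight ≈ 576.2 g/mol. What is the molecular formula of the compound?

C15H18O12S6

C: 1.89 g ÷ 12.01 g/mol = 0.1574 mol
H: 0.19 g ÷ 1.008 g/mol = 0.1885 mol
O: 2.01 g ÷ 16.00 g/mol = 0.1256 mol
S: 2.02 g ÷ 32.07 g/mol = 0.06299 mol
Smallest is S at 0.06299 mol; normalising gives C 2.498, H 2.993, O 1.994, S 1.000
Multiply by 2: C 5.00, H 5.99, O 3.99, S 2.00 → C5H6O4S2
Empirical-formula mass = 194.24 g/mol
n = 576.2 / 194.24 = 2.97 ≈ 3
Molecular formula = (C5H6O4S2)×3 = C15H18O12S6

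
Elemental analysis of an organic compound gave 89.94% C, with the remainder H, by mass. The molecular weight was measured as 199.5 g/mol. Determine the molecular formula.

C15H20

Assume 100 g: 89.94 g C, 10.06 g H.
n(C) = 89.94/12.01 = 7.489, n(H) = 10.06/1.008 = 9.98
Smallest is C at 7.489 mol; normalising gives C 1.000, H 1.333
Scaling by 3: C 3.00, H 4.00 → C3H4
Empirical-formula mass = 40.06 g/mol
n = 199.5 / 40.06 = 4.98 ≈ 5
Molecular formula = (C3H4)×5 = C15H20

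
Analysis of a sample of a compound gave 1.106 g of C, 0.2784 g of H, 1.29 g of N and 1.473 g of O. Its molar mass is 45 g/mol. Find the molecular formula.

CH3NO

C: 1.106 g ÷ 12.01 g/mol = 0.09209 mol
H: 0.2784 g ÷ 1.008 g/mol = 0.2762 mol
N: 1.29 g ÷ 14.01 g/mol = 0.09208 mol
O: 1.473 g ÷ 16.00 g/mol = 0.09206 mol
Smallest is O at 0.09206 mol; normalising gives C 1.000, H 3.000, N 1.000, O 1.000
→ CH3NO
Empirical-formula mass = 45.04 g/mol
n = 45 / 45.04 = 1.00 ≈ 1
Molecular formula = empirical formula = CH3NO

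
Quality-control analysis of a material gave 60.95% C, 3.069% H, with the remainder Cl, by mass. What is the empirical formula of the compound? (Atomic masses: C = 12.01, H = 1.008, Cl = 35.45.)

C5H3Cl

Assume 100 g: 60.95 g C, 3.069 g H, 35.981 g Cl.
C: 60.95 g ÷ 12.01 g/mol = 5.075 mol
H: 3.069 g ÷ 1.008 g/mol = 3.045 mol
Cl: 35.981 g ÷ 35.45 g/mol = 1.015 mol
Divide by the smallest (1.015 mol Cl): C 5.000, H 3.000, Cl 1.000
Ratio ≈ 5:3:1, so the empirical formula is C5H3Cl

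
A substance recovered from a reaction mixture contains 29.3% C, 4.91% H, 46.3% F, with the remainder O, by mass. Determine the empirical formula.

C2H4F2O

Assume 100 g: 29.3 g C, 4.91 g H, 46.3 g F, 19.49 g O.
Moles — C: 29.3 / 12.01 = 2.44 mol; H: 4.91 / 1.008 = 4.871 mol; F: 46.3 / 19.00 = 2.437 mol; O: 19.49 / 16.00 = 1.218 mol
Smallest is O at 1.218 mol; normalising gives C 2.003, H 3.999, F 2.000, O 1.000
≈ 2:4:2:1 → C2H4F2O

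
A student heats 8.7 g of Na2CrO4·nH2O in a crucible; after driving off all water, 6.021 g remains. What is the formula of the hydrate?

Na2CrO4·4H2O

Mass of water lost = 8.7 − 6.021 = 2.679 g → 2.679 / 18.02 = 0.1487 mol H2O
Molar mass of Na2CrO4 = 161.98 g/mol → mol Na2CrO4 = 6.021 / 161.98 = 0.03717
n = 0.1487 / 0.03717 = 4.00 ≈ 4 → Na2CrO4·4H2O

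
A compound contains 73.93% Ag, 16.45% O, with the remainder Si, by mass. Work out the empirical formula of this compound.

Ag2O3Si

Assume 100 g: 73.93 g Ag, 16.45 g O, 9.62 g Si.
Moles — Ag: 73.93 / 107.87 = 0.6854 mol; O: 16.45 / 16.00 = 1.028 mol; Si: 9.62 / 28.09 = 0.3425 mol
Divide by the smallest (0.3425 mol Si): Ag 2.001, O 3.002, Si 1.000
→ Ag2O3Si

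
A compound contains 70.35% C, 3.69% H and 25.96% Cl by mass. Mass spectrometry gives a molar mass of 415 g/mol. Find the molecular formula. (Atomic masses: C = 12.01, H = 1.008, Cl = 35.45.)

Assume 100 g: 70.35 g C, 3.69 g H, 25.96 g Cl.
n(C) = 70.35/12.01 = 5.858, n(H) = 3.69/1.008 = 3.661, n(Cl) = 25.96/35.45 = 0.7323
Divide by the smallest (0.7323 mol Cl): C 7.999, H 4.999, Cl 1.000
≈ 8:5:1 → C8H5Cl
Empirical-formula mass = 136.57 g/mol
n = 415 / 136.57 = 3.04 ≈ 3
Molecular formula = (C8H5Cl)×3 = C24H15Cl3

C24H15Cl3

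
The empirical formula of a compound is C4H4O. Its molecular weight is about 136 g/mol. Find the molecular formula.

Empirical-formula mass = 68.07 g/mol
n = 136 / 68.07 = 2.00 ≈ 2
Molecular formula = (C4H4O)2 = C8H8O2

C8H8O2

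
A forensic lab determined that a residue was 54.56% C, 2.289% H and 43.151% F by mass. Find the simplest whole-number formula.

C2HF

Assume 100 g: 54.56 g C, 2.289 g H, 43.151 g F.
C: 54.56 g ÷ 12.01 g/mol = 4.543 mol
H: 2.289 g ÷ 1.008 g/mol = 2.271 mol
F: 43.151 g ÷ 19.00 g/mol = 2.271 mol
Ratios (÷ 2.271): C 2.001, H 1.000, F 1.000
Ratio ≈ 2:1:1, so the empirical formula is C2HF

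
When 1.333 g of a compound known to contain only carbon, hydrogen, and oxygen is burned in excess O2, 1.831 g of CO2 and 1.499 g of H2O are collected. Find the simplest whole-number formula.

CH4O

mol C = 1.831 / 44.01 = 0.04160; mass C = 0.04160 × 12.01 = 0.4997 g
mol H = 2 × (1.499 / 18.02) = 0.1664; mass H = 0.1664 × 1.008 = 0.1677 g
mass O = 1.333 − (0.6674) = 0.6656 g → mol O = 0.04160
Ratios (÷ 0.0416): C 1.000, H 3.999, O 1.000
≈ 1:4:1 → CH4O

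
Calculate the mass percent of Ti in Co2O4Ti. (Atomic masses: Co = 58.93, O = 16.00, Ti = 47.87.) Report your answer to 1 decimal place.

20.8%

Molar mass = 2(58.93) + 4(16.00) + 1(47.87) = 229.730 g/mol
Mass of Ti per mole = 1 × 47.87 = 47.870 g
% Ti = 47.870 / 229.730 × 100 = 20.8%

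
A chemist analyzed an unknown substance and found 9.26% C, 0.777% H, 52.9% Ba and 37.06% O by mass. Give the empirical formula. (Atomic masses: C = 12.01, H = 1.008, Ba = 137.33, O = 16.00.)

Assume 100 g: 9.26 g C, 0.777 g H, 52.9 g Ba, 37.06 g O.
Moles — C: 9.26 / 12.01 = 0.771 mol; H: 0.777 / 1.008 = 0.7708 mol; Ba: 52.9 / 137.33 = 0.3852 mol; O: 37.06 / 16.00 = 2.316 mol
Smallest is Ba at 0.3852 mol; normalising gives C 2.002, H 2.001, Ba 1.000, O 6.013
≈ 2:2:1:6 → C2H2BaO6

C2H2BaO6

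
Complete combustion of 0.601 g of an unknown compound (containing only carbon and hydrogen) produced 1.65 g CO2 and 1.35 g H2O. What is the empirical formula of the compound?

mol C = 1.65 / 44.01 = 0.03749; mass C = 0.03749 × 12.01 = 0.4503 g
mol H = 2 × (1.35 / 18.02) = 0.1498; mass H = 0.1498 × 1.008 = 0.1510 g
Ratios (÷ 0.03749): C 1.000, H 3.996
Ratio ≈ 1:4, so the empirical formula is CH4

CH4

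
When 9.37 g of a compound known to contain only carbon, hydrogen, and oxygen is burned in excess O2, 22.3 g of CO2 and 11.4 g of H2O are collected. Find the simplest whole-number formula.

C4H10O

mol C = 22.3 / 44.01 = 0.5067; mass C = 0.5067 × 12.01 = 6.086 g
mol H = 2 × (11.4 / 18.02) = 1.265; mass H = 1.265 × 1.008 = 1.275 g
mass O = 9.37 − (7.361) = 2.009 g → mol O = 0.1256
Divide by the smallest (0.1256 mol O): C 4.035, H 10.076, O 1.000
→ C4H10O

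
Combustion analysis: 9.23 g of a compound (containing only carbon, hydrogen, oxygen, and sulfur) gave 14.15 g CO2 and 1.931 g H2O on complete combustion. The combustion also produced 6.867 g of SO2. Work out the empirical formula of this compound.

C3H2OS

mol C = 14.15 / 44.01 = 0.3215; mass C = 0.3215 × 12.01 = 3.861 g
mol H = 2 × (1.931 / 18.02) = 0.2143; mass H = 0.2143 × 1.008 = 0.2160 g
mol S = 6.867 / 64.07 = 0.1072; mass S = 3.437 g
mass O = 9.23 − (7.515) = 1.715 g → mol O = 0.1072
Smallest is S at 0.1072 mol; normalising gives C 3.000, H 2.000, O 1.000, S 1.000
→ C3H2OS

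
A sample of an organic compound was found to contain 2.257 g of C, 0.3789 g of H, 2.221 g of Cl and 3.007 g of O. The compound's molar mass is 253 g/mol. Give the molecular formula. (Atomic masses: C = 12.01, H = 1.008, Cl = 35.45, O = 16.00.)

C6H12Cl2O6

n(C) = 2.257/12.01 = 0.1879, n(H) = 0.3789/1.008 = 0.3759, n(Cl) = 2.221/35.45 = 0.06265, n(O) = 3.007/16.00 = 0.1879
Ratios (÷ 0.06265): C 3.000, H 6.000, Cl 1.000, O 3.000
Ratio ≈ 3:6:1:3, so the empirical formula is C3H6ClO3
Empirical-formula mass = 125.53 g/mol
n = 253 / 125.53 = 2.02 ≈ 2
Molecular formula = (C3H6ClO3)×2 = C6H12Cl2O6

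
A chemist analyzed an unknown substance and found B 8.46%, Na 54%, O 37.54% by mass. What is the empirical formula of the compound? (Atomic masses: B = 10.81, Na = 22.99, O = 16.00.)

Assume 100 g: 8.46 g B, 54 g Na, 37.54 g O.
B: 8.46 g ÷ 10.81 g/mol = 0.7826 mol
Na: 54 g ÷ 22.99 g/mol = 2.349 mol
O: 37.54 g ÷ 16.00 g/mol = 2.346 mol
Ratios (÷ 0.7826): B 1.000, Na 3.001, O 2.998
≈ 1:3:3 → BNa3O3

BNa3O3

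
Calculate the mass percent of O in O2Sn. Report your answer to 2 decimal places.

Molar mass = 2(16.00) + 1(118.71) = 150.710 g/mol
Mass of O per mole = 2 × 16.00 = 32.000 g
% O = 32.000 / 150.710 × 100 = 21.23%

21.23%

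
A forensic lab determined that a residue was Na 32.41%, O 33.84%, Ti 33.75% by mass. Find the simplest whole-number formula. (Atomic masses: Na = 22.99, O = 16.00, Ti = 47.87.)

Na2O3Ti

Assume 100 g: 32.41 g Na, 33.84 g O, 33.75 g Ti.
Moles — Na: 32.41 / 22.99 = 1.41 mol; O: 33.84 / 16.00 = 2.115 mol; Ti: 33.75 / 47.87 = 0.705 mol
Ratios (÷ 0.705): Na 2.000, O 3.000, Ti 1.000
≈ 2:3:1 → Na2O3Ti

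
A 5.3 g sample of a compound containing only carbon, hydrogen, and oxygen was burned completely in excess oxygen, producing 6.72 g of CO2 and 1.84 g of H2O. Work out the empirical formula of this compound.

mol C = 6.72 / 44.01 = 0.1527; mass C = 0.1527 × 12.01 = 1.834 g
mol H = 2 × (1.84 / 18.02) = 0.2042; mass H = 0.2042 × 1.008 = 0.2059 g
mass O = 5.3 − (2.040) = 3.260 g → mol O = 0.2038
Divide by the smallest (0.1527 mol C): C 1.000, H 1.337, O 1.335
Multiply by 3: C 3.00, H 4.01, O 4.00 → C3H4O4

C3H4O4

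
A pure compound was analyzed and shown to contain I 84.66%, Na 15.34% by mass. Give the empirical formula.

Assume 100 g: 84.66 g I, 15.34 g Na.
Moles — I: 84.66 / 126.90 = 0.6671 mol; Na: 15.34 / 22.99 = 0.6672 mol
Divide by the smallest (0.6671 mol I): I 1.000, Na 1.000
→ INa

INa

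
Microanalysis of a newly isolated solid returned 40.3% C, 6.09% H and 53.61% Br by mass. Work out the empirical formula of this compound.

Assume 100 g: 40.3 g C, 6.09 g H, 53.61 g Br.
C: 40.3 g ÷ 12.01 g/mol = 3.356 mol
H: 6.09 g ÷ 1.008 g/mol = 6.042 mol
Br: 53.61 g ÷ 79.90 g/mol = 0.671 mol
Smallest is Br at 0.671 mol; normalising gives C 5.001, H 9.004, Br 1.000
Ratio ≈ 5:9:1, so the empirical formula is C5H9Br

C5H9Br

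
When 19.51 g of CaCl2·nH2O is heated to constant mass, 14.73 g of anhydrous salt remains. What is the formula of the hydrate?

CaCl2·2H2O

Mass of water lost = 19.51 − 14.73 = 4.78 g → 4.78 / 18.02 = 0.2653 mol H2O
Molar mass of CaCl2 = 110.98 g/mol → mol CaCl2 = 14.73 / 110.98 = 0.1327
n = 0.2653 / 0.1327 = 2.00 ≈ 2 → CaCl2·2H2O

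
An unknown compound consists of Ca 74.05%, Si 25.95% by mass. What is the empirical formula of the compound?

Assume 100 g: 74.05 g Ca, 25.95 g Si.
Ca: 74.05 g ÷ 40.08 g/mol = 1.848 mol
Si: 25.95 g ÷ 28.09 g/mol = 0.9238 mol
Smallest is Si at 0.9238 mol; normalising gives Ca 2.000, Si 1.000
Ratio ≈ 2:1, so the empirical formula is Ca2Si

Ca2Si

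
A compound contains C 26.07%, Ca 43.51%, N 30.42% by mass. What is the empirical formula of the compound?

C2CaN2

Assume 100 g: 26.07 g C, 43.51 g Ca, 30.42 g N.
C: 26.07 g ÷ 12.01 g/mol = 2.171 mol
Ca: 43.51 g ÷ 40.08 g/mol = 1.086 mol
N: 30.42 g ÷ 14.01 g/mol = 2.171 mol
Divide by the smallest (1.086 mol Ca): C 2.000, Ca 1.000, N 2.000
≈ 2:1:2 → C2CaN2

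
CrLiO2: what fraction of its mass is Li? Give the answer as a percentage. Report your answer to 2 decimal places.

7.63%

Molar mass = 1(52.00) + 1(6.94) + 2(16.00) = 90.940 g/mol
Mass of Li per mole = 1 × 6.94 = 6.940 g
% Li = 6.940 / 90.940 × 100 = 7.63%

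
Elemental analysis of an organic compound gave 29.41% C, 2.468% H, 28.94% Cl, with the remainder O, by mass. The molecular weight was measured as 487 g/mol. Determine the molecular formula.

Assume 100 g: 29.41 g C, 2.468 g H, 28.94 g Cl, 39.182 g O.
Moles — C: 29.41 / 12.01 = 2.449 mol; H: 2.468 / 1.008 = 2.448 mol; Cl: 28.94 / 35.45 = 0.8164 mol; O: 39.182 / 16.00 = 2.449 mol
Ratios (÷ 0.8164): C 3.000, H 2.999, Cl 1.000, O 3.000
Ratio ≈ 3:3:1:3, so the empirical formula is C3H3ClO3
Empirical-formula mass = 122.50 g/mol
n = 487 / 122.50 = 3.98 ≈ 4
Molecular formula = (C3H3ClO3)×4 = C12H12Cl4O12

C12H12Cl4O12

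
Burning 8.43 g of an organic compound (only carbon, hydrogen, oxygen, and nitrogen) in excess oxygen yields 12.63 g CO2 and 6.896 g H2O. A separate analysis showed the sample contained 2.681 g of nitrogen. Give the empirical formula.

mol C = 12.63 / 44.01 = 0.2870; mass C = 0.2870 × 12.01 = 3.447 g
mol H = 2 × (6.896 / 18.02) = 0.7654; mass H = 0.7654 × 1.008 = 0.7715 g
mol N = 2.681 / 14.01 = 0.1914
mass O = 8.43 − (6.899) = 1.531 g → mol O = 0.09568
Ratios (÷ 0.09568): C 2.999, H 7.999, N 2.000, O 1.000
→ C3H8N2O

C3H8N2O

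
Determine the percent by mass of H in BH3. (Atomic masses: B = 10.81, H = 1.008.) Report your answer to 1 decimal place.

21.9%

Molar mass = 1(10.81) + 3(1.008) = 13.834 g/mol
Mass of H per mole = 3 × 1.008 = 3.024 g
% H = 3.024 / 13.834 × 100 = 21.9%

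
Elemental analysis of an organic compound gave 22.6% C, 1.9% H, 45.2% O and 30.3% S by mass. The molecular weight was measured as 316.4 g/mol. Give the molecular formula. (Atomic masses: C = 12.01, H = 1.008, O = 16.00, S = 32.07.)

Assume 100 g: 22.6 g C, 1.9 g H, 45.2 g O, 30.3 g S.
Moles — C: 22.6 / 12.01 = 1.882 mol; H: 1.9 / 1.008 = 1.885 mol; O: 45.2 / 16.00 = 2.825 mol; S: 30.3 / 32.07 = 0.9448 mol
Divide by the smallest (0.9448 mol S): C 1.992, H 1.995, O 2.990, S 1.000
→ C2H2O3S
Empirical-formula mass = 106.11 g/mol
n = 316.4 / 106.11 = 2.98 ≈ 3
Molecular formula = (C2H2O3S)×3 = C6H6O9S3

C6H6O9S3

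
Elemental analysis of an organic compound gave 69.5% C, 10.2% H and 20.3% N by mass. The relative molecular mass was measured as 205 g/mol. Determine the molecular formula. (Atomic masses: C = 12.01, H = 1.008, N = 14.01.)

C12H21N3

Assume 100 g: 69.5 g C, 10.2 g H, 20.3 g N.
C: 69.5 g ÷ 12.01 g/mol = 5.787 mol
H: 10.2 g ÷ 1.008 g/mol = 10.12 mol
N: 20.3 g ÷ 14.01 g/mol = 1.449 mol
Smallest is N at 1.449 mol; normalising gives C 3.994, H 6.984, N 1.000
Ratio ≈ 4:7:1, so the empirical formula is C4H7N
Empirical-formula mass = 69.11 g/mol
n = 205 / 69.11 = 2.97 ≈ 3
Molecular formula = (C4H7N)×3 = C12H21N3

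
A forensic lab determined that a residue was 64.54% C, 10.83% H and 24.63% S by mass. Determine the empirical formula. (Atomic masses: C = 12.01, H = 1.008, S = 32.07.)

Assume 100 g: 64.54 g C, 10.83 g H, 24.63 g S.
C: 64.54 g ÷ 12.01 g/mol = 5.374 mol
H: 10.83 g ÷ 1.008 g/mol = 10.74 mol
S: 24.63 g ÷ 32.07 g/mol = 0.768 mol
Divide by the smallest (0.768 mol S): C 6.997, H 13.990, S 1.000
≈ 7:14:1 → C7H14S

C7H14S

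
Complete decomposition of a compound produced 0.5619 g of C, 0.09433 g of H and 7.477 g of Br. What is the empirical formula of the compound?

Moles — C: 0.5619 / 12.01 = 0.04679 mol; H: 0.09433 / 1.008 = 0.09358 mol; Br: 7.477 / 79.90 = 0.09358 mol
Ratios (÷ 0.04679): C 1.000, H 2.000, Br 2.000
≈ 1:2:2 → CH2Br2

CH2Br2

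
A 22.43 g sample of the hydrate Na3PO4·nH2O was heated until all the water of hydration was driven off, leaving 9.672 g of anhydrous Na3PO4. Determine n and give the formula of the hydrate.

Mass of water lost = 22.43 − 9.672 = 12.76 g → 12.76 / 18.02 = 0.708 mol H2O
Molar mass of Na3PO4 = 163.94 g/mol → mol Na3PO4 = 9.672 / 163.94 = 0.059
n = 0.708 / 0.059 = 12.00 ≈ 12 → Na3PO4·12H2O

Na3PO4·12H2O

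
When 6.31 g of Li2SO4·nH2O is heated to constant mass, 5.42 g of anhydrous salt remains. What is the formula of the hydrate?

Mass of water lost = 6.31 − 5.42 = 0.89 g → 0.89 / 18.02 = 0.04939 mol H2O
Molar mass of Li2SO4 = 109.95 g/mol → mol Li2SO4 = 5.42 / 109.95 = 0.0493
n = 0.04939 / 0.0493 = 1.00 ≈ 1 → Li2SO4·H2O

Li2SO4·H2O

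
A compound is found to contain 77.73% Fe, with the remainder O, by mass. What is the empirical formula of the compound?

FeO

Assume 100 g: 77.73 g Fe, 22.27 g O.
n(Fe) = 77.73/55.85 = 1.392, n(O) = 22.27/16.00 = 1.392
Divide by the smallest (1.392 mol Fe): Fe 1.000, O 1.000
≈ 1:1 → FeO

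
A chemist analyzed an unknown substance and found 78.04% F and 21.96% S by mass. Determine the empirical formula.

F6S

Assume 100 g: 78.04 g F, 21.96 g S.
F: 78.04 g ÷ 19.00 g/mol = 4.107 mol
S: 21.96 g ÷ 32.07 g/mol = 0.6848 mol
Ratios (÷ 0.6848): F 5.998, S 1.000
≈ 6:1 → F6S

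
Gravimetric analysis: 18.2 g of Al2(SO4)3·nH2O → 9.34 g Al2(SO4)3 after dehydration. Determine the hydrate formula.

Mass of water lost = 18.2 − 9.34 = 8.86 g → 8.86 / 18.02 = 0.4917 mol H2O
Molar mass of Al2(SO4)3 = 342.17 g/mol → mol Al2(SO4)3 = 9.34 / 342.17 = 0.0273
n = 0.4917 / 0.0273 = 18.01 ≈ 18 → Al2(SO4)3·18H2O

Al2(SO4)3·18H2O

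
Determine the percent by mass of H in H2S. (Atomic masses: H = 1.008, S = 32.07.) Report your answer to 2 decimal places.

5.91%

Molar mass = 2(1.008) + 1(32.07) = 34.086 g/mol
Mass of H per mole = 2 × 1.008 = 2.016 g
% H = 2.016 / 34.086 × 100 = 5.91%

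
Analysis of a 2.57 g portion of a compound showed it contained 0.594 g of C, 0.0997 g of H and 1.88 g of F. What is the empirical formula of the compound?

CH2F2

Moles — C: 0.594 / 12.01 = 0.04946 mol; H: 0.0997 / 1.008 = 0.09891 mol; F: 1.88 / 19.00 = 0.09895 mol
Divide by the smallest (0.04946 mol C): C 1.000, H 2.000, F 2.001
Ratio ≈ 1:2:2, so the empirical formula is CH2F2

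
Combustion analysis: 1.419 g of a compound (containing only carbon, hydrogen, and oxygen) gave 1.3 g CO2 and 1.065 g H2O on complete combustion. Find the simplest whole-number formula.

mol C = 1.3 / 44.01 = 0.02954; mass C = 0.02954 × 12.01 = 0.3548 g
mol H = 2 × (1.065 / 18.02) = 0.1182; mass H = 0.1182 × 1.008 = 0.1191 g
mass O = 1.419 − (0.4739) = 0.9451 g → mol O = 0.05907
Ratios (÷ 0.02954): C 1.000, H 4.002, O 2.000
≈ 1:4:2 → CH4O2

CH4O2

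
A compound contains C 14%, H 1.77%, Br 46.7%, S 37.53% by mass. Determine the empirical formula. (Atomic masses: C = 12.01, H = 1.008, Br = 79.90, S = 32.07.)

Assume 100 g: 14 g C, 1.77 g H, 46.7 g Br, 37.53 g S.
C: 14 g ÷ 12.01 g/mol = 1.166 mol
H: 1.77 g ÷ 1.008 g/mol = 1.756 mol
Br: 46.7 g ÷ 79.90 g/mol = 0.5845 mol
S: 37.53 g ÷ 32.07 g/mol = 1.17 mol
Ratios (÷ 0.5845): C 1.994, H 3.004, Br 1.000, S 2.002
→ C2H3BrS2

C2H3BrS2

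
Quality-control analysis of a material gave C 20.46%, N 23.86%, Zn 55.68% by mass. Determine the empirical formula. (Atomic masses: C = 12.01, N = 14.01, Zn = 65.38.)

C2N2Zn

Assume 100 g: 20.46 g C, 23.86 g N, 55.68 g Zn.
n(C) = 20.46/12.01 = 1.704, n(N) = 23.86/14.01 = 1.703, n(Zn) = 55.68/65.38 = 0.8516
Ratios (÷ 0.8516): C 2.000, N 2.000, Zn 1.000
≈ 2:2:1 → C2N2Zn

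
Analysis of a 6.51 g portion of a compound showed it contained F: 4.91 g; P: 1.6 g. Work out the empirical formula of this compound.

F: 4.91 g ÷ 19.00 g/mol = 0.2584 mol
P: 1.6 g ÷ 30.97 g/mol = 0.05166 mol
Ratios (÷ 0.05166): F 5.002, P 1.000
≈ 5:1 → F5P

F5P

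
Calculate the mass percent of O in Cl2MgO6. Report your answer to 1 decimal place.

Molar mass = 2(35.45) + 1(24.31) + 6(16.00) = 191.210 g/mol
Mass of O per mole = 6 × 16.00 = 96.000 g
% O = 96.000 / 191.210 × 100 = 50.2%

50.2%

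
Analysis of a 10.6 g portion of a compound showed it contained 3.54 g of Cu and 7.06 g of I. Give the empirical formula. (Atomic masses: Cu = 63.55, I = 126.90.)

n(Cu) = 3.54/63.55 = 0.0557, n(I) = 7.06/126.90 = 0.05563
Smallest is I at 0.05563 mol; normalising gives Cu 1.001, I 1.000
Ratio ≈ 1:1, so the empirical formula is CuI

CuI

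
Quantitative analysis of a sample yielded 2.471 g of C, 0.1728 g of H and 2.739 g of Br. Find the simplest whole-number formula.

C: 2.471 g ÷ 12.01 g/mol = 0.2057 mol
H: 0.1728 g ÷ 1.008 g/mol = 0.1714 mol
Br: 2.739 g ÷ 79.90 g/mol = 0.03428 mol
Divide by the smallest (0.03428 mol Br): C 6.002, H 5.001, Br 1.000
Ratio ≈ 6:5:1, so the empirical formula is C6H5Br

C6H5Br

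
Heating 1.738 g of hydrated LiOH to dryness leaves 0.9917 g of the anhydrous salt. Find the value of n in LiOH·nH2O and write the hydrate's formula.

LiOH·H2O

Mass of water lost = 1.738 − 0.9917 = 0.7463 g → 0.7463 / 18.02 = 0.04142 mol H2O
Molar mass of LiOH = 23.95 g/mol → mol LiOH = 0.9917 / 23.95 = 0.04141
n = 0.04142 / 0.04141 = 1.00 ≈ 1 → LiOH·H2O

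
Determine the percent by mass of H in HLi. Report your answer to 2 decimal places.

12.68%

Molar mass = 1(1.008) + 1(6.94) = 7.948 g/mol
Mass of H per mole = 1 × 1.008 = 1.008 g
% H = 1.008 / 7.948 × 100 = 12.68%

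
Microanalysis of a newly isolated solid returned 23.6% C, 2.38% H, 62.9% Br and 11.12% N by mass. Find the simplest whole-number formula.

Assume 100 g: 23.6 g C, 2.38 g H, 62.9 g Br, 11.12 g N.
n(C) = 23.6/12.01 = 1.965, n(H) = 2.38/1.008 = 2.361, n(Br) = 62.9/79.90 = 0.7872, n(N) = 11.12/14.01 = 0.7937
Divide by the smallest (0.7872 mol Br): C 2.496, H 2.999, Br 1.000, N 1.008
×2: C 4.99, H 6.00, Br 2.00, N 2.02 → C5H6Br2N2

C5H6Br2N2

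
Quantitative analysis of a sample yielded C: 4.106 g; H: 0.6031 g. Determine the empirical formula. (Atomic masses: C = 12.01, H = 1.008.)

C4H7

C: 4.106 g ÷ 12.01 g/mol = 0.3419 mol
H: 0.6031 g ÷ 1.008 g/mol = 0.5983 mol
Smallest is C at 0.3419 mol; normalising gives C 1.000, H 1.750
×4: C 4.00, H 7.00 → C4H7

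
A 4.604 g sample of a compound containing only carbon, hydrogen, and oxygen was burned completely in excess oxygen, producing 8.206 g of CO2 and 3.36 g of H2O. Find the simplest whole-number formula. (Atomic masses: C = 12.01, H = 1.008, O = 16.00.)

C3H6O2

mol C = 8.206 / 44.01 = 0.1865; mass C = 0.1865 × 12.01 = 2.239 g
mol H = 2 × (3.36 / 18.02) = 0.3729; mass H = 0.3729 × 1.008 = 0.3759 g
mass O = 4.604 − (2.615) = 1.989 g → mol O = 0.1243
Smallest is O at 0.1243 mol; normalising gives C 1.500, H 3.000, O 1.000
×2: C 3.00, H 6.00, O 2.00 → C3H6O2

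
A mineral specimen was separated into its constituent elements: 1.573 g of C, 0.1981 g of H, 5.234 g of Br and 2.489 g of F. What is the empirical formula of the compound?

C2H3BrF2

Moles — C: 1.573 / 12.01 = 0.131 mol; H: 0.1981 / 1.008 = 0.1965 mol; Br: 5.234 / 79.90 = 0.06551 mol; F: 2.489 / 19.00 = 0.131 mol
Ratios (÷ 0.06551): C 1.999, H 3.000, Br 1.000, F 2.000
Ratio ≈ 2:3:1:2, so the empirical formula is C2H3BrF2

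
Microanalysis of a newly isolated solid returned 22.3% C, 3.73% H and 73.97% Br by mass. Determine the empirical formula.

C2H4Br

Assume 100 g: 22.3 g C, 3.73 g H, 73.97 g Br.
n(C) = 22.3/12.01 = 1.857, n(H) = 3.73/1.008 = 3.7, n(Br) = 73.97/79.90 = 0.9258
Smallest is Br at 0.9258 mol; normalising gives C 2.006, H 3.997, Br 1.000
→ C2H4Br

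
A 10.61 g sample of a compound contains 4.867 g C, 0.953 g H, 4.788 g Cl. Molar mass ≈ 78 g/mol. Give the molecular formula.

n(C) = 4.867/12.01 = 0.4052, n(H) = 0.953/1.008 = 0.9454, n(Cl) = 4.788/35.45 = 0.1351
Divide by the smallest (0.1351 mol Cl): C 3.000, H 7.000, Cl 1.000
→ C3H7Cl
Empirical-formula mass = 78.54 g/mol
n = 78 / 78.54 = 0.99 ≈ 1
Molecular formula = empirical formula = C3H7Cl

C3H7Cl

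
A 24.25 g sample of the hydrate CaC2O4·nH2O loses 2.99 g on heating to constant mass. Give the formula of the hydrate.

CaC2O4·H2O

Mass of anhydrous CaC2O4 = 24.25 − 2.99 = 21.26 g
mol H2O = 2.99 / 18.02 = 0.1659
Molar mass of CaC2O4 = 128.10 g/mol → mol CaC2O4 = 21.26 / 128.10 = 0.166
n = 0.1659 / 0.166 = 1.00 ≈ 1 → CaC2O4·H2O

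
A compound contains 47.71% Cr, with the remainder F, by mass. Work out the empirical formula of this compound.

Assume 100 g: 47.71 g Cr, 52.29 g F.
Cr: 47.71 g ÷ 52.00 g/mol = 0.9175 mol
F: 52.29 g ÷ 19.00 g/mol = 2.752 mol
Divide by the smallest (0.9175 mol Cr): Cr 1.000, F 3.000
Ratio ≈ 1:3, so the empirical formula is CrF3

CrF3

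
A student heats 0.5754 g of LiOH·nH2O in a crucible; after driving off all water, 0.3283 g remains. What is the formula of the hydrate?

Mass of water lost = 0.5754 − 0.3283 = 0.2471 g → 0.2471 / 18.02 = 0.01371 mol H2O
Molar mass of LiOH = 23.95 g/mol → mol LiOH = 0.3283 / 23.95 = 0.01371
n = 0.01371 / 0.01371 = 1.00 ≈ 1 → LiOH·H2O

LiOH·H2O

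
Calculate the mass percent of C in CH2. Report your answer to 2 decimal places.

85.63%

Molar mass = 1(12.01) + 2(1.008) = 14.026 g/mol
Mass of C per mole = 1 × 12.01 = 12.010 g
% C = 12.010 / 14.026 × 100 = 85.63%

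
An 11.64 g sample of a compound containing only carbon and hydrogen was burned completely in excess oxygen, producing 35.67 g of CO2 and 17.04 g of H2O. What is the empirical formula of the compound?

C3H7

mol C = 35.67 / 44.01 = 0.8105; mass C = 0.8105 × 12.01 = 9.734 g
mol H = 2 × (17.04 / 18.02) = 1.891; mass H = 1.891 × 1.008 = 1.906 g
Smallest is C at 0.8105 mol; normalising gives C 1.000, H 2.333
×3: C 3.00, H 7.00 → C3H7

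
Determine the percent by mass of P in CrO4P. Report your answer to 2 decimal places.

Molar mass = 1(52.00) + 4(16.00) + 1(30.97) = 146.970 g/mol
Mass of P per mole = 1 × 30.97 = 30.970 g
% P = 30.970 / 146.970 × 100 = 21.07%

21.07%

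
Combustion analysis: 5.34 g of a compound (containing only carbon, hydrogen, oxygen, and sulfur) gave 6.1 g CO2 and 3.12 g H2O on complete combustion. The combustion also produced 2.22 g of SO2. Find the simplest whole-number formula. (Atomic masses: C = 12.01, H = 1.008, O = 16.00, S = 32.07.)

mol C = 6.1 / 44.01 = 0.1386; mass C = 0.1386 × 12.01 = 1.665 g
mol H = 2 × (3.12 / 18.02) = 0.3463; mass H = 0.3463 × 1.008 = 0.3491 g
mol S = 2.22 / 64.07 = 0.03465; mass S = 1.111 g
mass O = 5.34 − (3.125) = 2.215 g → mol O = 0.1384
Smallest is S at 0.03465 mol; normalising gives C 4.000, H 9.994, O 3.996, S 1.000
≈ 4:10:4:1 → C4H10O4S

C4H10O4S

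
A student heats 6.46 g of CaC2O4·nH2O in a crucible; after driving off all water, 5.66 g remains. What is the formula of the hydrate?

Mass of water lost = 6.46 − 5.66 = 0.8 g → 0.8 / 18.02 = 0.0444 mol H2O
Molar mass of CaC2O4 = 128.10 g/mol → mol CaC2O4 = 5.66 / 128.10 = 0.04418
n = 0.0444 / 0.04418 = 1.00 ≈ 1 → CaC2O4·H2O

CaC2O4·H2O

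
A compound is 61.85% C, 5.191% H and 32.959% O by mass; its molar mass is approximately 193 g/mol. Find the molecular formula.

Assume 100 g: 61.85 g C, 5.191 g H, 32.959 g O.
Moles — C: 61.85 / 12.01 = 5.15 mol; H: 5.191 / 1.008 = 5.15 mol; O: 32.959 / 16.00 = 2.06 mol
Divide by the smallest (2.06 mol O): C 2.500, H 2.500, O 1.000
Multiply by 2: C 5.00, H 5.00, O 2.00 → C5H5O2
Empirical-formula mass = 97.09 g/mol
n = 193 / 97.09 = 1.99 ≈ 2
Molecular formula = (C5H5O2)×2 = C10H10O4

C10H10O4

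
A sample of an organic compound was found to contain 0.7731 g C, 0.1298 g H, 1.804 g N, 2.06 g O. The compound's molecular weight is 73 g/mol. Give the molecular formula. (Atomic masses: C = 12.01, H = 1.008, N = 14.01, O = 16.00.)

CH2N2O2

C: 0.7731 g ÷ 12.01 g/mol = 0.06437 mol
H: 0.1298 g ÷ 1.008 g/mol = 0.1288 mol
N: 1.804 g ÷ 14.01 g/mol = 0.1288 mol
O: 2.06 g ÷ 16.00 g/mol = 0.1288 mol
Divide by the smallest (0.06437 mol C): C 1.000, H 2.000, N 2.000, O 2.000
Ratio ≈ 1:2:2:2, so the empirical formula is CH2N2O2
Empirical-formula mass = 74.05 g/mol
n = 73 / 74.05 = 0.99 ≈ 1
Molecular formula = empirical formula = CH2N2O2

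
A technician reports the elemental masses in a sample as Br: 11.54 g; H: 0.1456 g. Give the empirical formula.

n(Br) = 11.54/79.90 = 0.1444, n(H) = 0.1456/1.008 = 0.1444
Ratios (÷ 0.1444): Br 1.000, H 1.000
≈ 1:1 → BrH

BrH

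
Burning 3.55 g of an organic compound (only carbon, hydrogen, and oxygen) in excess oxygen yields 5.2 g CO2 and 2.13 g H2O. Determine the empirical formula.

mol C = 5.2 / 44.01 = 0.1182; mass C = 0.1182 × 12.01 = 1.419 g
mol H = 2 × (2.13 / 18.02) = 0.2364; mass H = 0.2364 × 1.008 = 0.2383 g
mass O = 3.55 − (1.657) = 1.893 g → mol O = 0.1183
Smallest is C at 0.1182 mol; normalising gives C 1.000, H 2.001, O 1.001
→ CH2O

CH2O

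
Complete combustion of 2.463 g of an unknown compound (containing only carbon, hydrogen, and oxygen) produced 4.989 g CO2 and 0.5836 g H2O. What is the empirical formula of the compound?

C7H4O4

mol C = 4.989 / 44.01 = 0.1134; mass C = 0.1134 × 12.01 = 1.361 g
mol H = 2 × (0.5836 / 18.02) = 0.06477; mass H = 0.06477 × 1.008 = 0.06529 g
mass O = 2.463 − (1.427) = 1.036 g → mol O = 0.06477
Ratios (÷ 0.06477): C 1.750, H 1.000, O 1.000
Multiply by 4: C 7.00, H 4.00, O 4.00 → C7H4O4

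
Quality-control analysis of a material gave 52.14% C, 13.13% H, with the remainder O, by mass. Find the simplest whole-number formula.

C2H6O

Assume 100 g: 52.14 g C, 13.13 g H, 34.73 g O.
n(C) = 52.14/12.01 = 4.341, n(H) = 13.13/1.008 = 13.03, n(O) = 34.73/16.00 = 2.171
Divide by the smallest (2.171 mol O): C 2.000, H 6.001, O 1.000
→ C2H6O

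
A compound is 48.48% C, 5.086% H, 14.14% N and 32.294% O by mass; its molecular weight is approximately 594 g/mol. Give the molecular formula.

C24H30N6O12

Assume 100 g: 48.48 g C, 5.086 g H, 14.14 g N, 32.294 g O.
Moles — C: 48.48 / 12.01 = 4.037 mol; H: 5.086 / 1.008 = 5.046 mol; N: 14.14 / 14.01 = 1.009 mol; O: 32.294 / 16.00 = 2.018 mol
Smallest is N at 1.009 mol; normalising gives C 4.000, H 4.999, N 1.000, O 2.000
Ratio ≈ 4:5:1:2, so the empirical formula is C4H5NO2
Empirical-formula mass = 99.09 g/mol
n = 594 / 99.09 = 5.99 ≈ 6
Molecular formula = (C4H5NO2)×6 = C24H30N6O12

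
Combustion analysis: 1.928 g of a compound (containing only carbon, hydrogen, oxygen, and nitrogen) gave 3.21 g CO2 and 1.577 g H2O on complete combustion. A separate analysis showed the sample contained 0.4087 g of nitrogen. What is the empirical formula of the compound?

C5H12N2O2

mol C = 3.21 / 44.01 = 0.07294; mass C = 0.07294 × 12.01 = 0.8760 g
mol H = 2 × (1.577 / 18.02) = 0.1750; mass H = 0.1750 × 1.008 = 0.1764 g
mol N = 0.4087 / 14.01 = 0.02917
mass O = 1.928 − (1.461) = 0.4669 g → mol O = 0.02918
Ratios (÷ 0.02917): C 2.500, H 6.000, N 1.000, O 1.000
Scaling by 2: C 5.00, H 12.00, N 2.00, O 2.00 → C5H12N2O2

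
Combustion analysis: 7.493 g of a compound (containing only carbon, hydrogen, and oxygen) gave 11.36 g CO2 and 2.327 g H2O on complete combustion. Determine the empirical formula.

CHO

mol C = 11.36 / 44.01 = 0.2581; mass C = 0.2581 × 12.01 = 3.100 g
mol H = 2 × (2.327 / 18.02) = 0.2583; mass H = 0.2583 × 1.008 = 0.2603 g
mass O = 7.493 − (3.360) = 4.133 g → mol O = 0.2583
Smallest is C at 0.2581 mol; normalising gives C 1.000, H 1.001, O 1.001
Ratio ≈ 1:1:1, so the empirical formula is CHO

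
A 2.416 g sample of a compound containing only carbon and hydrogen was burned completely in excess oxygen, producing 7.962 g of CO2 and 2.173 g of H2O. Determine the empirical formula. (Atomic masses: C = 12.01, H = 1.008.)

C3H4

mol C = 7.962 / 44.01 = 0.1809; mass C = 0.1809 × 12.01 = 2.173 g
mol H = 2 × (2.173 / 18.02) = 0.2412; mass H = 0.2412 × 1.008 = 0.2431 g
Divide by the smallest (0.1809 mol C): C 1.000, H 1.333
Multiply by 3: C 3.00, H 4.00 → C3H4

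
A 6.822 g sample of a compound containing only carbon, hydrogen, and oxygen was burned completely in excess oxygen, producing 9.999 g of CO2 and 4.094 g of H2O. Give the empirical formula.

CH2O

mol C = 9.999 / 44.01 = 0.2272; mass C = 0.2272 × 12.01 = 2.729 g
mol H = 2 × (4.094 / 18.02) = 0.4544; mass H = 0.4544 × 1.008 = 0.4580 g
mass O = 6.822 − (3.187) = 3.635 g → mol O = 0.2272
Ratios (÷ 0.2272): C 1.000, H 2.000, O 1.000
Ratio ≈ 1:2:1, so the empirical formula is CH2O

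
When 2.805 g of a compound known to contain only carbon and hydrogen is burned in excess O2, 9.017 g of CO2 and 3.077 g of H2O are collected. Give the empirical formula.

mol C = 9.017 / 44.01 = 0.2049; mass C = 0.2049 × 12.01 = 2.461 g
mol H = 2 × (3.077 / 18.02) = 0.3415; mass H = 0.3415 × 1.008 = 0.3442 g
Divide by the smallest (0.2049 mol C): C 1.000, H 1.667
Multiply by 3: C 3.00, H 5.00 → C3H5

C3H5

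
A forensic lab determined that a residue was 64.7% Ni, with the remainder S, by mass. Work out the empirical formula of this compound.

Assume 100 g: 64.7 g Ni, 35.3 g S.
Moles — Ni: 64.7 / 58.69 = 1.102 mol; S: 35.3 / 32.07 = 1.101 mol
Smallest is S at 1.101 mol; normalising gives Ni 1.002, S 1.000
≈ 1:1 → NiS

NiS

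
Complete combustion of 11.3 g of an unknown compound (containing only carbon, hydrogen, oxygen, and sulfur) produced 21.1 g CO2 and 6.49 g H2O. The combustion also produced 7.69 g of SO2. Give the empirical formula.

mol C = 21.1 / 44.01 = 0.4794; mass C = 0.4794 × 12.01 = 5.758 g
mol H = 2 × (6.49 / 18.02) = 0.7203; mass H = 0.7203 × 1.008 = 0.7261 g
mol S = 7.69 / 64.07 = 0.1200; mass S = 3.849 g
mass O = 11.3 − (10.33) = 0.9667 g → mol O = 0.06042
Ratios (÷ 0.06042): C 7.935, H 11.922, O 1.000, S 1.987
≈ 8:12:1:2 → C8H12OS2

C8H12OS2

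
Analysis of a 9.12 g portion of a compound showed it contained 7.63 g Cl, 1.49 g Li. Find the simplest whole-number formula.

Moles — Cl: 7.63 / 35.45 = 0.2152 mol; Li: 1.49 / 6.94 = 0.2147 mol
Ratios (÷ 0.2147): Cl 1.002, Li 1.000
Ratio ≈ 1:1, so the empirical formula is ClLi

ClLi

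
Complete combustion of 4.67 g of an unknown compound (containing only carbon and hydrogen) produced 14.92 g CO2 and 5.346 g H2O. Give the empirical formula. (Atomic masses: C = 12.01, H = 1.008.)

mol C = 14.92 / 44.01 = 0.3390; mass C = 0.3390 × 12.01 = 4.072 g
mol H = 2 × (5.346 / 18.02) = 0.5933; mass H = 0.5933 × 1.008 = 0.5981 g
Ratios (÷ 0.339): C 1.000, H 1.750
Multiply by 4: C 4.00, H 7.00 → C4H7

C4H7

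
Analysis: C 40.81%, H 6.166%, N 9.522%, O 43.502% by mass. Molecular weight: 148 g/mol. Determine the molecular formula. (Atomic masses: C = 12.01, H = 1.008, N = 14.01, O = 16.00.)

Assume 100 g: 40.81 g C, 6.166 g H, 9.522 g N, 43.502 g O.
n(C) = 40.81/12.01 = 3.398, n(H) = 6.166/1.008 = 6.117, n(N) = 9.522/14.01 = 0.6797, n(O) = 43.502/16.00 = 2.719
Smallest is N at 0.6797 mol; normalising gives C 5.000, H 9.000, N 1.000, O 4.000
≈ 5:9:1:4 → C5H9NO4
Empirical-formula mass = 147.13 g/mol
n = 148 / 147.13 = 1.01 ≈ 1
Molecular formula = empirical formula = C5H9NO4

C5H9NO4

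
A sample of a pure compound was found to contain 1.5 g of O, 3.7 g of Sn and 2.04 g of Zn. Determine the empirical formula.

O3SnZn

n(O) = 1.5/16.00 = 0.09375, n(Sn) = 3.7/118.71 = 0.03117, n(Zn) = 2.04/65.38 = 0.0312
Ratios (÷ 0.03117): O 3.008, Sn 1.000, Zn 1.001
≈ 3:1:1 → O3SnZn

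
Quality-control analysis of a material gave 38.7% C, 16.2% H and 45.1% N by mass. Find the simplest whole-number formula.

Assume 100 g: 38.7 g C, 16.2 g H, 45.1 g N.
n(C) = 38.7/12.01 = 3.222, n(H) = 16.2/1.008 = 16.07, n(N) = 45.1/14.01 = 3.219
Ratios (÷ 3.219): C 1.001, H 4.992, N 1.000
→ CH5N

CH5N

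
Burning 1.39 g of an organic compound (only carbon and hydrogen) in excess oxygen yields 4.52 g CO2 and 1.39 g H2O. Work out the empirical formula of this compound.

C2H3

mol C = 4.52 / 44.01 = 0.1027; mass C = 0.1027 × 12.01 = 1.233 g
mol H = 2 × (1.39 / 18.02) = 0.1543; mass H = 0.1543 × 1.008 = 0.1555 g
Smallest is C at 0.1027 mol; normalising gives C 1.000, H 1.502
Scaling by 2: C 2.00, H 3.00 → C2H3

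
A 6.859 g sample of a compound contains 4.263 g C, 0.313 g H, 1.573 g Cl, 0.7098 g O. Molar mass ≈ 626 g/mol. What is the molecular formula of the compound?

C: 4.263 g ÷ 12.01 g/mol = 0.355 mol
H: 0.313 g ÷ 1.008 g/mol = 0.3105 mol
Cl: 1.573 g ÷ 35.45 g/mol = 0.04437 mol
O: 0.7098 g ÷ 16.00 g/mol = 0.04436 mol
Divide by the smallest (0.04436 mol O): C 8.001, H 7.000, Cl 1.000, O 1.000
→ C8H7ClO
Empirical-formula mass = 154.59 g/mol
n = 626 / 154.59 = 4.05 ≈ 4
Molecular formula = (C8H7ClO)×4 = C32H28Cl4O4

C32H28Cl4O4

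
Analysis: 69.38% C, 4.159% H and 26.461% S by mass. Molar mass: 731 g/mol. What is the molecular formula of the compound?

Assume 100 g: 69.38 g C, 4.159 g H, 26.461 g S.
C: 69.38 g ÷ 12.01 g/mol = 5.777 mol
H: 4.159 g ÷ 1.008 g/mol = 4.126 mol
S: 26.461 g ÷ 32.07 g/mol = 0.8251 mol
Smallest is S at 0.8251 mol; normalising gives C 7.001, H 5.001, S 1.000
Ratio ≈ 7:5:1, so the empirical formula is C7H5S
Empirical-formula mass = 121.18 g/mol
n = 731 / 121.18 = 6.03 ≈ 6
Molecular formula = (C7H5S)×6 = C42H30S6

C42H30S6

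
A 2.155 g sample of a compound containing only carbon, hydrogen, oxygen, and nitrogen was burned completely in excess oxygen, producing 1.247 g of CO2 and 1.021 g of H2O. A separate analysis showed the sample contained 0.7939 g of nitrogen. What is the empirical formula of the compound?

mol C = 1.247 / 44.01 = 0.02833; mass C = 0.02833 × 12.01 = 0.3403 g
mol H = 2 × (1.021 / 18.02) = 0.1133; mass H = 0.1133 × 1.008 = 0.1142 g
mol N = 0.7939 / 14.01 = 0.05667
mass O = 2.155 − (1.248) = 0.9066 g → mol O = 0.05666
Smallest is C at 0.02833 mol; normalising gives C 1.000, H 3.999, N 2.000, O 2.000
Ratio ≈ 1:4:2:2, so the empirical formula is CH4N2O2

CH4N2O2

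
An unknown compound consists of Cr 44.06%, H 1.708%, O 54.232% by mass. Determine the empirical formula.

Assume 100 g: 44.06 g Cr, 1.708 g H, 54.232 g O.
Cr: 44.06 g ÷ 52.00 g/mol = 0.8473 mol
H: 1.708 g ÷ 1.008 g/mol = 1.694 mol
O: 54.232 g ÷ 16.00 g/mol = 3.389 mol
Divide by the smallest (0.8473 mol Cr): Cr 1.000, H 2.000, O 4.000
Ratio ≈ 1:2:4, so the empirical formula is CrH2O4

CrH2O4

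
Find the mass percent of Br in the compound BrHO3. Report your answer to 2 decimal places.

61.98%

Molar mass = 1(79.90) + 1(1.008) + 3(16.00) = 128.908 g/mol
Mass of Br per mole = 1 × 79.90 = 79.900 g
% Br = 79.900 / 128.908 × 100 = 61.98%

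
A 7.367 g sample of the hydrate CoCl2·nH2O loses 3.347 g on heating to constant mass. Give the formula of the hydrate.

Mass of anhydrous CoCl2 = 7.367 − 3.347 = 4.02 g
mol H2O = 3.347 / 18.02 = 0.1857
Molar mass of CoCl2 = 129.83 g/mol → mol CoCl2 = 4.02 / 129.83 = 0.03096
n = 0.1857 / 0.03096 = 6.00 ≈ 6 → CoCl2·6H2O

CoCl2·6H2O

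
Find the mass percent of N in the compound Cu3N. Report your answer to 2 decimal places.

Molar mass = 3(63.55) + 1(14.01) = 204.660 g/mol
Mass of N per mole = 1 × 14.01 = 14.010 g
% N = 14.010 / 204.660 × 100 = 6.85%

6.85%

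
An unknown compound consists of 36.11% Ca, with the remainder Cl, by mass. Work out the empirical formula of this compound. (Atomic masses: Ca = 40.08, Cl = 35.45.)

Assume 100 g: 36.11 g Ca, 63.89 g Cl.
n(Ca) = 36.11/40.08 = 0.9009, n(Cl) = 63.89/35.45 = 1.802
Smallest is Ca at 0.9009 mol; normalising gives Ca 1.000, Cl 2.000
→ CaCl2

CaCl2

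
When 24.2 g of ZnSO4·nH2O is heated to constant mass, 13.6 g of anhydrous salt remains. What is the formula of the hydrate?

ZnSO4·7H2O

Mass of water lost = 24.2 − 13.6 = 10.6 g → 10.6 / 18.02 = 0.5882 mol H2O
Molar mass of ZnSO4 = 161.45 g/mol → mol ZnSO4 = 13.6 / 161.45 = 0.08424
n = 0.5882 / 0.08424 = 6.98 ≈ 7 → ZnSO4·7H2O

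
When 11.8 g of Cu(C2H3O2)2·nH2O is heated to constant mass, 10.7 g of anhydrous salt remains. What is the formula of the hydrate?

Cu(C2H3O2)2·H2O

Mass of water lost = 11.8 − 10.7 = 1.1 g → 1.1 / 18.02 = 0.06104 mol H2O
Molar mass of Cu(C2H3O2)2 = 181.64 g/mol → mol Cu(C2H3O2)2 = 10.7 / 181.64 = 0.05891
n = 0.06104 / 0.05891 = 1.04 ≈ 1 → Cu(C2H3O2)2·H2O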